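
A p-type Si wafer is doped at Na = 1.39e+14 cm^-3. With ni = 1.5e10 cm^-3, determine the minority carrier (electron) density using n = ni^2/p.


Step 1: Majority hole concentration p ≈ Na = 1.39e+14 cm^-3
Step 2: n = ni^2 / Na = (1.5e10)^2 / 1.39e+14
Step 3: n = 1.62e+06 cm^-3

1.62e+06


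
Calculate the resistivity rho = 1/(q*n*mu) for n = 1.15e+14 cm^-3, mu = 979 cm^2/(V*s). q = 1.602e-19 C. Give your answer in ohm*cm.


Step 1: sigma = q * n * mu = 1.602e-19 * 1.15e+14 * 979 = 1.80361e-02 S/cm
Step 2: rho = 1 / sigma = 1 / 1.80361e-02 = 55.44 ohm*cm

55.44


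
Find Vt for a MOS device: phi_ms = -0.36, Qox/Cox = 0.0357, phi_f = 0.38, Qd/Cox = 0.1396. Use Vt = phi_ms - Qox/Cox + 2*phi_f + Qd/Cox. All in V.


Step 1: Vt = phi_ms - Qox/Cox + 2*phi_f + Qd/Cox
Step 2: Vt = -0.36 - 0.0357 + 2*0.38 + 0.1396
Step 3: Vt = -0.36 - 0.0357 + 0.76 + 0.1396
Step 4: Vt = 0.5039 V

0.5039


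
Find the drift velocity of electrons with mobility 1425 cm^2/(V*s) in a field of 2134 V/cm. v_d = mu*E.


Step 1: v_d = mu * E
Step 2: v_d = 1425 * 2134 = 3040950
Step 3: v_d = 3.04e+06 cm/s

3.04e+06


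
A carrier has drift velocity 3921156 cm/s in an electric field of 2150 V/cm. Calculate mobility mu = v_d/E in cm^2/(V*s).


Step 1: mu = v_d / E
Step 2: mu = 3921156 / 2150
Step 3: mu = 1823.79 cm^2/(V*s)

1823.79


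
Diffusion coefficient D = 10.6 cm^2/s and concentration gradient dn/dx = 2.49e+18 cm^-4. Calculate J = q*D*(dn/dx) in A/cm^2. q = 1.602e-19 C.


Step 1: J = q * D * (dn/dx)
Step 2: J = 1.602e-19 * 10.6 * 2.49e+18
Step 3: J = 4.23e+00 A/cm^2

4.23e+00


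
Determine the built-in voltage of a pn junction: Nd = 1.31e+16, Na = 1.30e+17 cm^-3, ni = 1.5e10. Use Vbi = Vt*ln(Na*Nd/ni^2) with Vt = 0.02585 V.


Step 1: Compute Na*Nd/ni^2 = 1.30e+17 * 1.31e+16 / (1.5e10)^2 = 7.5689e+12
Step 2: ln(7.5689e+12) = 29.6551
Step 3: Vbi = 0.02585 * 29.6551 = 0.767 V

0.767


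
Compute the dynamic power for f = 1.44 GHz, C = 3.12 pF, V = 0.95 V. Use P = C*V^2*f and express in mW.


Step 1: V^2 = 0.95^2 = 0.9025 V^2
Step 2: P = C*V^2*f = 3.12e-12 F * 0.9025 * 1.44e9 Hz
Step 3: P = 4.054752e-03 W
Step 4: P = 4.055 mW

4.055


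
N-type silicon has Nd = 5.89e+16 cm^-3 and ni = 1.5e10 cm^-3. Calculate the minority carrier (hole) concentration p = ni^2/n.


Step 1: Since Nd >> ni, n ≈ Nd = 5.89e+16 cm^-3
Step 2: p = ni^2 / n = (1.5e10)^2 / 5.89e+16
Step 3: p = 2.25e20 / 5.89e+16 = 3.82e+03 cm^-3

3.82e+03


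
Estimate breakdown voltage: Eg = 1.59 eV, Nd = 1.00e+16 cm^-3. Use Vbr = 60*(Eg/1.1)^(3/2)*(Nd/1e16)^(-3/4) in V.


Step 1: Eg/1.1 = 1.59/1.1 = 1.445455
Step 2: (Eg/1.1)^1.5 = 1.445455^1.5 = 1.737828
Step 3: (Nd/1e16)^(-0.75) = (1.0)^(-0.75) = 1.000000
Step 4: Vbr = 60 * 1.737828 * 1.000000 = 104.3 V

104.3


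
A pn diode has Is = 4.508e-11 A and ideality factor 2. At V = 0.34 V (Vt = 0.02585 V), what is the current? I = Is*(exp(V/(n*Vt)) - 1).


Step 1: V/(n*Vt) = 0.34/(2*0.02585) = 6.5764
Step 2: exp(6.5764) = 7.1795e+02
Step 3: I = 4.508e-11 * (7.1795e+02 - 1) = 3.23e-08 A

3.23e-08


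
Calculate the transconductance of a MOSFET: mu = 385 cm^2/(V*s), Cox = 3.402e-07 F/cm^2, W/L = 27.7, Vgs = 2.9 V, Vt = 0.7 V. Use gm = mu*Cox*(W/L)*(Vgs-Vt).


Step 1: Vov = Vgs - Vt = 2.9 - 0.7 = 2.2 V
Step 2: gm = mu * Cox * (W/L) * Vov
Step 3: gm = 385 * 3.402e-07 * 27.7 * 2.2 = 7.98e-03 S

7.98e-03


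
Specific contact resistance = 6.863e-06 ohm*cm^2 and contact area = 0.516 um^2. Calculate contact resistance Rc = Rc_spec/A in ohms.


Step 1: Convert area to cm^2: 0.516 um^2 = 5.1600e-09 cm^2
Step 2: Rc = Rc_spec / A = 6.863e-06 / 5.1600e-09
Step 3: Rc = 1.33e+03 ohms

1.33e+03


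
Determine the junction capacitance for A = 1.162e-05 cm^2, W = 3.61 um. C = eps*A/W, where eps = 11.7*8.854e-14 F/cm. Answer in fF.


Step 1: eps_Si = 11.7 * 8.854e-14 = 1.035918e-12 F/cm
Step 2: W in cm = 3.61 * 1e-4 = 3.61e-04 cm
Step 3: C = 1.035918e-12 * 1.162e-05 / 3.61e-04 = 3.334451e-14 F
Step 4: C = 33.34 fF

33.34


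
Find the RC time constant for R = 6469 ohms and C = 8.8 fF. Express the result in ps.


Step 1: tau = R * C
Step 2: tau = 6469 * 8.8 fF = 6469 * 8.8e-15 F
Step 3: tau = 5.69272e-11 s = 56.9272 ps

56.9272


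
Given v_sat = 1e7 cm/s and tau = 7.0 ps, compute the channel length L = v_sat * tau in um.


Step 1: tau in seconds = 7.0 ps * 1e-12 = 7.0000e-12 s
Step 2: L = v_sat * tau = 1e7 * 7.0000e-12 = 7.0000e-05 cm
Step 3: L in um = 7.0000e-05 * 1e4 = 0.7 um

0.7


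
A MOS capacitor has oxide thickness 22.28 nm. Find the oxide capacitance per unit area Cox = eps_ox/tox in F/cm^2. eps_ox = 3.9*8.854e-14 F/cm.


Step 1: eps_ox = 3.9 * 8.854e-14 = 3.45306e-13 F/cm
Step 2: tox in cm = 22.28 nm * 1e-7 = 2.2280e-06 cm
Step 3: Cox = 3.45306e-13 / 2.2280e-06 = 1.55e-07 F/cm^2

1.55e-07


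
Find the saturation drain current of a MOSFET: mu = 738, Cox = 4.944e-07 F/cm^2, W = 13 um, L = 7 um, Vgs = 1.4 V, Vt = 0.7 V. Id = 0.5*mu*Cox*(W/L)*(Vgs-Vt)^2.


Step 1: Overdrive voltage Vov = Vgs - Vt = 1.4 - 0.7 = 0.7 V
Step 2: W/L = 13/7 = 1.85714
Step 3: Id = 0.5 * 738 * 4.944e-07 * 1.85714 * 0.7^2
Step 4: Id = 1.66e-04 A

1.66e-04


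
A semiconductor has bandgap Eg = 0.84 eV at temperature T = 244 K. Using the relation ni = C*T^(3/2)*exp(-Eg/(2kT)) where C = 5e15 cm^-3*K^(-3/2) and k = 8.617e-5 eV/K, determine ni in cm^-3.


Step 1: Compute kT = 8.617e-5 * 244 = 0.02102548 eV
Step 2: Exponent = -Eg/(2kT) = -0.84/(2*0.02102548) = -19.97576
Step 3: T^(3/2) = 244^1.5 = 3811.40
Step 4: ni = 5e15 * 3811.40 * exp(-19.97576) = 4.02e+10 cm^-3

4.02e+10


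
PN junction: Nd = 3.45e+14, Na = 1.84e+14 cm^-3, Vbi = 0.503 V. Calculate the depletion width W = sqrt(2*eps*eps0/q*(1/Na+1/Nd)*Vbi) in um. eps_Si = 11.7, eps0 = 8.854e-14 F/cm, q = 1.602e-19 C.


Step 1: 1/Na + 1/Nd = 1/1.84e+14 + 1/3.45e+14 = 8.33333e-15
Step 2: 2*eps*eps0/q = 2*11.7*8.854e-14/1.602e-19 = 1.293281e+07
Step 3: W^2 = 1.293281e+07 * 8.33333e-15 * 0.503 = 5.42100e-08
Step 4: W = sqrt(5.42100e-08) = 2.328e-04 cm = 2.328 um

2.328


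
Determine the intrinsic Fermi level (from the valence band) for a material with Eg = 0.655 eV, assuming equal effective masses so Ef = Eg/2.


Step 1: For an intrinsic semiconductor, the Fermi level sits at midgap.
Step 2: Ef = Eg / 2 = 0.655 / 2 = 0.3275 eV

0.3275


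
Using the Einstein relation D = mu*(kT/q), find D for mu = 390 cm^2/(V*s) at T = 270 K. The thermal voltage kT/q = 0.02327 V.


Step 1: D = mu * (kT/q)
Step 2: D = 390 * 0.02327
Step 3: D = 9.08 cm^2/s

9.08


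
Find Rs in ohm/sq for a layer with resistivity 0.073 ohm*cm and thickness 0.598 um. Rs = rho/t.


Step 1: Convert thickness to cm: t = 0.598 um = 5.9800e-05 cm
Step 2: Rs = rho / t = 0.073 / 5.9800e-05
Step 3: Rs = 1220.7 ohm/sq

1220.7


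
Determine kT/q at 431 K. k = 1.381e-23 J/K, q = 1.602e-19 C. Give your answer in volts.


Step 1: kT = 1.381e-23 * 431 = 5.95211e-21 J
Step 2: Vt = kT/q = 5.95211e-21 / 1.602e-19
Step 3: Vt = 0.03715 V

0.03715


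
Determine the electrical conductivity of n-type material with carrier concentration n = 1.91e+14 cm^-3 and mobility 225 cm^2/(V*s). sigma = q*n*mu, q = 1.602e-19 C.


Step 1: sigma = q * n * mu
Step 2: sigma = 1.602e-19 * 1.91e+14 * 225
Step 3: sigma = 6.885e-03 S/cm

6.885e-03


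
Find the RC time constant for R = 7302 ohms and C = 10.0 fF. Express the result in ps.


Step 1: tau = R * C
Step 2: tau = 7302 * 10.0 fF = 7302 * 1.0e-14 F
Step 3: tau = 7.302e-11 s = 73.02 ps

73.02


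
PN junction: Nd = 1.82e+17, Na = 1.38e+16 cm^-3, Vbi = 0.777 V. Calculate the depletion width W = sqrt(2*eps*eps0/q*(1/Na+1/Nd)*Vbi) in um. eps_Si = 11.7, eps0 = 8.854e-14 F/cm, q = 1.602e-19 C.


Step 1: 1/Na + 1/Nd = 1/1.38e+16 + 1/1.82e+17 = 7.79583e-17
Step 2: 2*eps*eps0/q = 2*11.7*8.854e-14/1.602e-19 = 1.293281e+07
Step 3: W^2 = 1.293281e+07 * 7.79583e-17 * 0.777 = 7.83387e-10
Step 4: W = sqrt(7.83387e-10) = 2.799e-05 cm = 0.2799 um

0.2799


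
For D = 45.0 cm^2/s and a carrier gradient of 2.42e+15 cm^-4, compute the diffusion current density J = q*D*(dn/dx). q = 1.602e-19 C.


Step 1: J = q * D * (dn/dx)
Step 2: J = 1.602e-19 * 45.0 * 2.42e+15
Step 3: J = 1.74e-02 A/cm^2

1.74e-02


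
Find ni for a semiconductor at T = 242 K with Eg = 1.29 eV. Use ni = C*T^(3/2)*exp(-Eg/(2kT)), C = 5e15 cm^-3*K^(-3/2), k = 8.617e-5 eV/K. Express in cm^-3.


Step 1: Compute kT = 8.617e-5 * 242 = 0.02085314 eV
Step 2: Exponent = -Eg/(2kT) = -1.29/(2*0.02085314) = -30.93059
Step 3: T^(3/2) = 242^1.5 = 3764.64
Step 4: ni = 5e15 * 3764.64 * exp(-30.93059) = 6.95e+05 cm^-3

6.95e+05


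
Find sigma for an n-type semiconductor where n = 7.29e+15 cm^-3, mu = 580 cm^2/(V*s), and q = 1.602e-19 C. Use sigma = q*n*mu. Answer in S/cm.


Step 1: sigma = q * n * mu
Step 2: sigma = 1.602e-19 * 7.29e+15 * 580
Step 3: sigma = 6.774e-01 S/cm

6.774e-01


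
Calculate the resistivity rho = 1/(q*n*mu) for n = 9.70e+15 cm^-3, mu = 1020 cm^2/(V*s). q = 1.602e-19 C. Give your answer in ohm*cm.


Step 1: sigma = q * n * mu = 1.602e-19 * 9.70e+15 * 1020 = 1.58502e+00 S/cm
Step 2: rho = 1 / sigma = 1 / 1.58502e+00 = 0.6309 ohm*cm

0.6309


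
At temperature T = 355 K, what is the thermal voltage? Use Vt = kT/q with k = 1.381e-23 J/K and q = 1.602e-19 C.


Step 1: kT = 1.381e-23 * 355 = 4.90255e-21 J
Step 2: Vt = kT/q = 4.90255e-21 / 1.602e-19
Step 3: Vt = 0.0306 V

0.0306


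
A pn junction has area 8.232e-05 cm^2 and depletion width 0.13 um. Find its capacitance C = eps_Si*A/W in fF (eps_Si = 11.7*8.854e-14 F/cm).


Step 1: eps_Si = 11.7 * 8.854e-14 = 1.035918e-12 F/cm
Step 2: W in cm = 0.13 * 1e-4 = 1.30e-05 cm
Step 3: C = 1.035918e-12 * 8.232e-05 / 1.30e-05 = 6.559752e-12 F
Step 4: C = 6559.75 fF

6559.75


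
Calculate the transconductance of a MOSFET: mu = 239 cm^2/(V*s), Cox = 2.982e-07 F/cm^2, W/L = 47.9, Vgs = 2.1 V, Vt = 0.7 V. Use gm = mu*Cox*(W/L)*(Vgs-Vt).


Step 1: Vov = Vgs - Vt = 2.1 - 0.7 = 1.4 V
Step 2: gm = mu * Cox * (W/L) * Vov
Step 3: gm = 239 * 2.982e-07 * 47.9 * 1.4 = 4.78e-03 S

4.78e-03


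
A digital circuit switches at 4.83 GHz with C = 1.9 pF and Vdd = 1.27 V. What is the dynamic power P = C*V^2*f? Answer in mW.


Step 1: V^2 = 1.27^2 = 1.6129 V^2
Step 2: P = C*V^2*f = 1.9e-12 F * 1.6129 * 4.83e9 Hz
Step 3: P = 1.48015833e-02 W
Step 4: P = 14.802 mW

14.802


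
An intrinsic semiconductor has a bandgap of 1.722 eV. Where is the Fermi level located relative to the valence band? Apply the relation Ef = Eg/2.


Step 1: For an intrinsic semiconductor, the Fermi level sits at midgap.
Step 2: Ef = Eg / 2 = 1.722 / 2 = 0.861 eV

0.861


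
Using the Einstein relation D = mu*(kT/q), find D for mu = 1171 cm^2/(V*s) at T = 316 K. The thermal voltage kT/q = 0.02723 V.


Step 1: D = mu * (kT/q)
Step 2: D = 1171 * 0.02723
Step 3: D = 31.89 cm^2/s

31.89


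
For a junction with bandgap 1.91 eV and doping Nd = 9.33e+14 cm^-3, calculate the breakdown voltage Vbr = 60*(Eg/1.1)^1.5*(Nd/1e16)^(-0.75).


Step 1: Eg/1.1 = 1.91/1.1 = 1.736364
Step 2: (Eg/1.1)^1.5 = 1.736364^1.5 = 2.288027
Step 3: (Nd/1e16)^(-0.75) = (0.0933)^(-0.75) = 5.923642
Step 4: Vbr = 60 * 2.288027 * 5.923642 = 813.2 V

813.2


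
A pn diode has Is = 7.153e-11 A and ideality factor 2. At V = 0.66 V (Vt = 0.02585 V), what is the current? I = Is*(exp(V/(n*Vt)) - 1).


Step 1: V/(n*Vt) = 0.66/(2*0.02585) = 12.7660
Step 2: exp(12.7660) = 3.5011e+05
Step 3: I = 7.153e-11 * (3.5011e+05 - 1) = 2.50e-05 A

2.50e-05


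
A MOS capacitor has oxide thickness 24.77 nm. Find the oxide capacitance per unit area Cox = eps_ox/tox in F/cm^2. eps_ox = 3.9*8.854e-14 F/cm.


Step 1: eps_ox = 3.9 * 8.854e-14 = 3.45306e-13 F/cm
Step 2: tox in cm = 24.77 nm * 1e-7 = 2.4770e-06 cm
Step 3: Cox = 3.45306e-13 / 2.4770e-06 = 1.39e-07 F/cm^2

1.39e-07


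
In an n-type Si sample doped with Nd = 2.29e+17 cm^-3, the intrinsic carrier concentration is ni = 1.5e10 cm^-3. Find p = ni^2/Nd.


Step 1: Since Nd >> ni, n ≈ Nd = 2.29e+17 cm^-3
Step 2: p = ni^2 / n = (1.5e10)^2 / 2.29e+17
Step 3: p = 2.25e20 / 2.29e+17 = 9.83e+02 cm^-3

9.83e+02


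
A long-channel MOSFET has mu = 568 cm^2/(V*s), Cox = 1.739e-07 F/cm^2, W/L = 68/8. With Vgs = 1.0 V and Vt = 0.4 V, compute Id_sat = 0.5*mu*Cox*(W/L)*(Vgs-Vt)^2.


Step 1: Overdrive voltage Vov = Vgs - Vt = 1.0 - 0.4 = 0.6 V
Step 2: W/L = 68/8 = 8.5
Step 3: Id = 0.5 * 568 * 1.739e-07 * 8.5 * 0.6^2
Step 4: Id = 1.51e-04 A

1.51e-04


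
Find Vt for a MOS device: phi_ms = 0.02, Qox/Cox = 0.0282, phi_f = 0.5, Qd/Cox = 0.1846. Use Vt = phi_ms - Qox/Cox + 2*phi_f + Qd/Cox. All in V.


Step 1: Vt = phi_ms - Qox/Cox + 2*phi_f + Qd/Cox
Step 2: Vt = 0.02 - 0.0282 + 2*0.5 + 0.1846
Step 3: Vt = 0.02 - 0.0282 + 1.0 + 0.1846
Step 4: Vt = 1.1764 V

1.1764


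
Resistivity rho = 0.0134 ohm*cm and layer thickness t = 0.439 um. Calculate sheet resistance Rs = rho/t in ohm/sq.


Step 1: Convert thickness to cm: t = 0.439 um = 4.3900e-05 cm
Step 2: Rs = rho / t = 0.0134 / 4.3900e-05
Step 3: Rs = 305.2 ohm/sq

305.2


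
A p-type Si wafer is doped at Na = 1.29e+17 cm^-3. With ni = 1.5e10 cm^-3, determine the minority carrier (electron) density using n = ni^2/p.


Step 1: Majority hole concentration p ≈ Na = 1.29e+17 cm^-3
Step 2: n = ni^2 / Na = (1.5e10)^2 / 1.29e+17
Step 3: n = 1.74e+03 cm^-3

1.74e+03


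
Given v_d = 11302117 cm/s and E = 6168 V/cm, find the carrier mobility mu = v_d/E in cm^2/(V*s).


Step 1: mu = v_d / E
Step 2: mu = 11302117 / 6168
Step 3: mu = 1832.38 cm^2/(V*s)

1832.38


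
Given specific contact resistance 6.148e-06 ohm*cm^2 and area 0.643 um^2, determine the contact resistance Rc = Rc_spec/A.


Step 1: Convert area to cm^2: 0.643 um^2 = 6.4300e-09 cm^2
Step 2: Rc = Rc_spec / A = 6.148e-06 / 6.4300e-09
Step 3: Rc = 9.56e+02 ohms

9.56e+02


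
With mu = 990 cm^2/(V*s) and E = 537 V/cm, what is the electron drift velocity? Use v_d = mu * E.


Step 1: v_d = mu * E
Step 2: v_d = 990 * 537 = 531630
Step 3: v_d = 5.32e+05 cm/s

5.32e+05


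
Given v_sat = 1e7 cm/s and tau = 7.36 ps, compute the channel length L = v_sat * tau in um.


Step 1: tau in seconds = 7.36 ps * 1e-12 = 7.3600e-12 s
Step 2: L = v_sat * tau = 1e7 * 7.3600e-12 = 7.3600e-05 cm
Step 3: L in um = 7.3600e-05 * 1e4 = 0.736 um

0.736


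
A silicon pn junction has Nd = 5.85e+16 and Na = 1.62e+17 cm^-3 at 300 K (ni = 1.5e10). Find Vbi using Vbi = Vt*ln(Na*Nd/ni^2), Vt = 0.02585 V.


Step 1: Compute Na*Nd/ni^2 = 1.62e+17 * 5.85e+16 / (1.5e10)^2 = 4.2120e+13
Step 2: ln(4.2120e+13) = 31.3715
Step 3: Vbi = 0.02585 * 31.3715 = 0.811 V

0.811


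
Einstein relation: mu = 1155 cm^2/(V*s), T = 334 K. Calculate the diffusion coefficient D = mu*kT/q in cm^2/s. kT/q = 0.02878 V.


Step 1: D = mu * (kT/q)
Step 2: D = 1155 * 0.02878
Step 3: D = 33.24 cm^2/s

33.24


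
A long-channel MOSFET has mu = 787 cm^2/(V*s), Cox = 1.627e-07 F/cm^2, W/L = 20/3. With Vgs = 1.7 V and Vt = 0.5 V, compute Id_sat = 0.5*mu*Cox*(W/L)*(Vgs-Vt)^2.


Step 1: Overdrive voltage Vov = Vgs - Vt = 1.7 - 0.5 = 1.2 V
Step 2: W/L = 20/3 = 6.66667
Step 3: Id = 0.5 * 787 * 1.627e-07 * 6.66667 * 1.2^2
Step 4: Id = 6.15e-04 A

6.15e-04


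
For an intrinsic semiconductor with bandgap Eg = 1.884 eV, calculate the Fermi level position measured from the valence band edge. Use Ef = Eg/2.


Step 1: For an intrinsic semiconductor, the Fermi level sits at midgap.
Step 2: Ef = Eg / 2 = 1.884 / 2 = 0.942 eV

0.942


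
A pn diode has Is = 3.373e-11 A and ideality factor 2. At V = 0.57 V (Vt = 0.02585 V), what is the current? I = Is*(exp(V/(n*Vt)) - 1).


Step 1: V/(n*Vt) = 0.57/(2*0.02585) = 11.0251
Step 2: exp(11.0251) = 6.1396e+04
Step 3: I = 3.373e-11 * (6.1396e+04 - 1) = 2.07e-06 A

2.07e-06


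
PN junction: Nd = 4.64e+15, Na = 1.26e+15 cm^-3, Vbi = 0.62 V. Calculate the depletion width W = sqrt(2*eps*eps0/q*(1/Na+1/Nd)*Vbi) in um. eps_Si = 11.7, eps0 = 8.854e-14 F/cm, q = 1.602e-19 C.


Step 1: 1/Na + 1/Nd = 1/1.26e+15 + 1/4.64e+15 = 1.00917e-15
Step 2: 2*eps*eps0/q = 2*11.7*8.854e-14/1.602e-19 = 1.293281e+07
Step 3: W^2 = 1.293281e+07 * 1.00917e-15 * 0.62 = 8.09187e-09
Step 4: W = sqrt(8.09187e-09) = 8.995e-05 cm = 0.8995 um

0.8995


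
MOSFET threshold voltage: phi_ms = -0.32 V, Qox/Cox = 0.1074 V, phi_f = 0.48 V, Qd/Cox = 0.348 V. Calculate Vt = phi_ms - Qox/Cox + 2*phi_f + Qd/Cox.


Step 1: Vt = phi_ms - Qox/Cox + 2*phi_f + Qd/Cox
Step 2: Vt = -0.32 - 0.1074 + 2*0.48 + 0.348
Step 3: Vt = -0.32 - 0.1074 + 0.96 + 0.348
Step 4: Vt = 0.8806 V

0.8806


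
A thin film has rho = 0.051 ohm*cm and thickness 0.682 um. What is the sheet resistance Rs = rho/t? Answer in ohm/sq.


Step 1: Convert thickness to cm: t = 0.682 um = 6.8200e-05 cm
Step 2: Rs = rho / t = 0.051 / 6.8200e-05
Step 3: Rs = 747.8 ohm/sq

747.8


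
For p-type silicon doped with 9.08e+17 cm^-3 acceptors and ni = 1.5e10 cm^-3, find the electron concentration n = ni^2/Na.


Step 1: Majority hole concentration p ≈ Na = 9.08e+17 cm^-3
Step 2: n = ni^2 / Na = (1.5e10)^2 / 9.08e+17
Step 3: n = 2.48e+02 cm^-3

2.48e+02


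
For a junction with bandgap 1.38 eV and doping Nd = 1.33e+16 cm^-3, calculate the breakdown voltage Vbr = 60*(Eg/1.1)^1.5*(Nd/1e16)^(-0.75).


Step 1: Eg/1.1 = 1.38/1.1 = 1.254545
Step 2: (Eg/1.1)^1.5 = 1.254545^1.5 = 1.405172
Step 3: (Nd/1e16)^(-0.75) = (1.33)^(-0.75) = 0.807442
Step 4: Vbr = 60 * 1.405172 * 0.807442 = 68.1 V

68.1


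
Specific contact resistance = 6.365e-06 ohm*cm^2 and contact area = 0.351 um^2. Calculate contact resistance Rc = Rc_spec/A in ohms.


Step 1: Convert area to cm^2: 0.351 um^2 = 3.5100e-09 cm^2
Step 2: Rc = Rc_spec / A = 6.365e-06 / 3.5100e-09
Step 3: Rc = 1.81e+03 ohms

1.81e+03


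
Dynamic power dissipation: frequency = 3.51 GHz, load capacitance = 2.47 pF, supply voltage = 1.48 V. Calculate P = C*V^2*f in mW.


Step 1: V^2 = 1.48^2 = 2.1904 V^2
Step 2: P = C*V^2*f = 2.47e-12 F * 2.1904 * 3.51e9 Hz
Step 3: P = 1.899011088e-02 W
Step 4: P = 18.99 mW

18.99


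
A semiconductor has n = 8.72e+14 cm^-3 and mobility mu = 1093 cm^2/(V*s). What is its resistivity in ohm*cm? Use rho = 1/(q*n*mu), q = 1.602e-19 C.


Step 1: sigma = q * n * mu = 1.602e-19 * 8.72e+14 * 1093 = 1.52686e-01 S/cm
Step 2: rho = 1 / sigma = 1 / 1.52686e-01 = 6.549 ohm*cm

6.549


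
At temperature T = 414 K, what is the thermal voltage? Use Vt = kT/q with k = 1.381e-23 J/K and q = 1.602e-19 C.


Step 1: kT = 1.381e-23 * 414 = 5.71734e-21 J
Step 2: Vt = kT/q = 5.71734e-21 / 1.602e-19
Step 3: Vt = 0.03569 V

0.03569


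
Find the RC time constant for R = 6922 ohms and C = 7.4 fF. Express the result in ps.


Step 1: tau = R * C
Step 2: tau = 6922 * 7.4 fF = 6922 * 7.4e-15 F
Step 3: tau = 5.12228e-11 s = 51.2228 ps

51.2228


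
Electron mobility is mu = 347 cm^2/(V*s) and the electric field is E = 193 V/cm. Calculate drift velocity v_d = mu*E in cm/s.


Step 1: v_d = mu * E
Step 2: v_d = 347 * 193 = 66971
Step 3: v_d = 6.70e+04 cm/s

6.70e+04


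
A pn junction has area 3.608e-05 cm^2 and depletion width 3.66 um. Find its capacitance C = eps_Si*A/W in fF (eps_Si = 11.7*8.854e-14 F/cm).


Step 1: eps_Si = 11.7 * 8.854e-14 = 1.035918e-12 F/cm
Step 2: W in cm = 3.66 * 1e-4 = 3.66e-04 cm
Step 3: C = 1.035918e-12 * 3.608e-05 / 3.66e-04 = 1.021200e-13 F
Step 4: C = 102.12 fF

102.12


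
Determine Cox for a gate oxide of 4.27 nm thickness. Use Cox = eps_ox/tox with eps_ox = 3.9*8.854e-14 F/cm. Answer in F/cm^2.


Step 1: eps_ox = 3.9 * 8.854e-14 = 3.45306e-13 F/cm
Step 2: tox in cm = 4.27 nm * 1e-7 = 4.2700e-07 cm
Step 3: Cox = 3.45306e-13 / 4.2700e-07 = 8.09e-07 F/cm^2

8.09e-07


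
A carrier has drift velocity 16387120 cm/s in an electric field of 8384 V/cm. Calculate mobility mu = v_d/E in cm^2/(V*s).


Step 1: mu = v_d / E
Step 2: mu = 16387120 / 8384
Step 3: mu = 1954.57 cm^2/(V*s)

1954.57


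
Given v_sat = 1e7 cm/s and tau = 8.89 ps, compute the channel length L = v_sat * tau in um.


Step 1: tau in seconds = 8.89 ps * 1e-12 = 8.8900e-12 s
Step 2: L = v_sat * tau = 1e7 * 8.8900e-12 = 8.8900e-05 cm
Step 3: L in um = 8.8900e-05 * 1e4 = 0.889 um

0.889


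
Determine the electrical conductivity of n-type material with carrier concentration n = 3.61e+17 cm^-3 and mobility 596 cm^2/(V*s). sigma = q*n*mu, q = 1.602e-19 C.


Step 1: sigma = q * n * mu
Step 2: sigma = 1.602e-19 * 3.61e+17 * 596
Step 3: sigma = 3.447e+01 S/cm

3.447e+01


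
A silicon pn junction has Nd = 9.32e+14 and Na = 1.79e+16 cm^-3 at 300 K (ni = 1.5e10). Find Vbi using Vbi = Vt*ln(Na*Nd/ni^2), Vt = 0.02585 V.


Step 1: Compute Na*Nd/ni^2 = 1.79e+16 * 9.32e+14 / (1.5e10)^2 = 7.4146e+10
Step 2: ln(7.4146e+10) = 25.0293
Step 3: Vbi = 0.02585 * 25.0293 = 0.647 V

0.647


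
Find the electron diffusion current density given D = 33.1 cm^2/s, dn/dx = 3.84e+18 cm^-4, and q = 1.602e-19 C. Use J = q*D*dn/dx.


Step 1: J = q * D * (dn/dx)
Step 2: J = 1.602e-19 * 33.1 * 3.84e+18
Step 3: J = 2.04e+01 A/cm^2

2.04e+01


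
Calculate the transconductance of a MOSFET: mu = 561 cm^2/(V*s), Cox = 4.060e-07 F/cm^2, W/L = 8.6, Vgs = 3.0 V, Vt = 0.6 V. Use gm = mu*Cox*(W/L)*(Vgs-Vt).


Step 1: Vov = Vgs - Vt = 3.0 - 0.6 = 2.4 V
Step 2: gm = mu * Cox * (W/L) * Vov
Step 3: gm = 561 * 4.060e-07 * 8.6 * 2.4 = 4.70e-03 S

4.70e-03


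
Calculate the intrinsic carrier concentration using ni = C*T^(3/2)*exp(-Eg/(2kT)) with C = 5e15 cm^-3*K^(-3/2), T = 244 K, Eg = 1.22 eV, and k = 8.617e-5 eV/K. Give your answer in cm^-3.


Step 1: Compute kT = 8.617e-5 * 244 = 0.02102548 eV
Step 2: Exponent = -Eg/(2kT) = -1.22/(2*0.02102548) = -29.01242
Step 3: T^(3/2) = 244^1.5 = 3811.40
Step 4: ni = 5e15 * 3811.40 * exp(-29.01242) = 4.79e+06 cm^-3

4.79e+06


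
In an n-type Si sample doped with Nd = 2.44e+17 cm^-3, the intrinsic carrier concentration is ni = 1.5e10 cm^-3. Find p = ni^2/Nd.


Step 1: Since Nd >> ni, n ≈ Nd = 2.44e+17 cm^-3
Step 2: p = ni^2 / n = (1.5e10)^2 / 2.44e+17
Step 3: p = 2.25e20 / 2.44e+17 = 9.22e+02 cm^-3

9.22e+02


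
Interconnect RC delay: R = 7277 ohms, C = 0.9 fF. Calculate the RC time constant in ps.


Step 1: tau = R * C
Step 2: tau = 7277 * 0.9 fF = 7277 * 9.0e-16 F
Step 3: tau = 6.5493e-12 s = 6.5493 ps

6.5493


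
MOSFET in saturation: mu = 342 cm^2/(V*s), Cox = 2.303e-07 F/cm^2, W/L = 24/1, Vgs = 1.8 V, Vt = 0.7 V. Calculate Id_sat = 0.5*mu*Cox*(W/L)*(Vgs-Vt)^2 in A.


Step 1: Overdrive voltage Vov = Vgs - Vt = 1.8 - 0.7 = 1.1 V
Step 2: W/L = 24/1 = 24
Step 3: Id = 0.5 * 342 * 2.303e-07 * 24 * 1.1^2
Step 4: Id = 1.14e-03 A

1.14e-03


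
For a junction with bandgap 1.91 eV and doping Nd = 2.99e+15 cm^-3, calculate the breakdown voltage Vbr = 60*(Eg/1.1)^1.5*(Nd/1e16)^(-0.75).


Step 1: Eg/1.1 = 1.91/1.1 = 1.736364
Step 2: (Eg/1.1)^1.5 = 1.736364^1.5 = 2.288027
Step 3: (Nd/1e16)^(-0.75) = (0.299)^(-0.75) = 2.473128
Step 4: Vbr = 60 * 2.288027 * 2.473128 = 339.5 V

339.5


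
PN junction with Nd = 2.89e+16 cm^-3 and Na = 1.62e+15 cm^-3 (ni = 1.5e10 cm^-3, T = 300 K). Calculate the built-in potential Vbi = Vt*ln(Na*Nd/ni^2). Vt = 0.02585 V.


Step 1: Compute Na*Nd/ni^2 = 1.62e+15 * 2.89e+16 / (1.5e10)^2 = 2.0808e+11
Step 2: ln(2.0808e+11) = 26.0612
Step 3: Vbi = 0.02585 * 26.0612 = 0.674 V

0.674


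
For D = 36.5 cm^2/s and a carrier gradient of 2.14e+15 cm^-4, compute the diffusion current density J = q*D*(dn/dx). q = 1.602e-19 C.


Step 1: J = q * D * (dn/dx)
Step 2: J = 1.602e-19 * 36.5 * 2.14e+15
Step 3: J = 1.25e-02 A/cm^2

1.25e-02


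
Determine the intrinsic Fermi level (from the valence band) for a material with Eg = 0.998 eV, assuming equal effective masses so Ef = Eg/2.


Step 1: For an intrinsic semiconductor, the Fermi level sits at midgap.
Step 2: Ef = Eg / 2 = 0.998 / 2 = 0.499 eV

0.499


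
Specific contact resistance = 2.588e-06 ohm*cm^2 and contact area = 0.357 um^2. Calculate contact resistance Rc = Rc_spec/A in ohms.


Step 1: Convert area to cm^2: 0.357 um^2 = 3.5700e-09 cm^2
Step 2: Rc = Rc_spec / A = 2.588e-06 / 3.5700e-09
Step 3: Rc = 7.25e+02 ohms

7.25e+02


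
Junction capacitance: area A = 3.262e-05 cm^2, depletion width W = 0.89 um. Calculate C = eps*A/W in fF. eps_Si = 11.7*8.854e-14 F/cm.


Step 1: eps_Si = 11.7 * 8.854e-14 = 1.035918e-12 F/cm
Step 2: W in cm = 0.89 * 1e-4 = 8.90e-05 cm
Step 3: C = 1.035918e-12 * 3.262e-05 / 8.90e-05 = 3.796814e-13 F
Step 4: C = 379.68 fF

379.68


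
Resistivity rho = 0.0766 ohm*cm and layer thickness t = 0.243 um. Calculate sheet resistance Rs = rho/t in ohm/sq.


Step 1: Convert thickness to cm: t = 0.243 um = 2.4300e-05 cm
Step 2: Rs = rho / t = 0.0766 / 2.4300e-05
Step 3: Rs = 3152.3 ohm/sq

3152.3


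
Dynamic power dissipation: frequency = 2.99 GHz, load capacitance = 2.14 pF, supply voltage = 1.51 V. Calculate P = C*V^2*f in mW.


Step 1: V^2 = 1.51^2 = 2.2801 V^2
Step 2: P = C*V^2*f = 2.14e-12 F * 2.2801 * 2.99e9 Hz
Step 3: P = 1.458944786e-02 W
Step 4: P = 14.589 mW

14.589


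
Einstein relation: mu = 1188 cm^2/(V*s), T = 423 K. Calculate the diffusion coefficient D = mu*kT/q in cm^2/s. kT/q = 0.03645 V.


Step 1: D = mu * (kT/q)
Step 2: D = 1188 * 0.03645
Step 3: D = 43.3 cm^2/s

43.3


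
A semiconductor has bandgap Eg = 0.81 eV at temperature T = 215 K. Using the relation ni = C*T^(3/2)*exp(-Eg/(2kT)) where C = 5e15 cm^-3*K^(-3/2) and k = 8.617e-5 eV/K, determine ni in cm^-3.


Step 1: Compute kT = 8.617e-5 * 215 = 0.01852655 eV
Step 2: Exponent = -Eg/(2kT) = -0.81/(2*0.01852655) = -21.86052
Step 3: T^(3/2) = 215^1.5 = 3152.52
Step 4: ni = 5e15 * 3152.52 * exp(-21.86052) = 5.06e+09 cm^-3

5.06e+09


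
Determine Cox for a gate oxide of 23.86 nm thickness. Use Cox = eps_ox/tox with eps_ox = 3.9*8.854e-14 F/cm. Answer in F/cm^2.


Step 1: eps_ox = 3.9 * 8.854e-14 = 3.45306e-13 F/cm
Step 2: tox in cm = 23.86 nm * 1e-7 = 2.3860e-06 cm
Step 3: Cox = 3.45306e-13 / 2.3860e-06 = 1.45e-07 F/cm^2

1.45e-07


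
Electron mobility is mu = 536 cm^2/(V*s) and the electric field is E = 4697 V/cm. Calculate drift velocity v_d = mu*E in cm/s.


Step 1: v_d = mu * E
Step 2: v_d = 536 * 4697 = 2517592
Step 3: v_d = 2.52e+06 cm/s

2.52e+06


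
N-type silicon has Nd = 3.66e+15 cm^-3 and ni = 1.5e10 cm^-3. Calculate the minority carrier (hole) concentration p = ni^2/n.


Step 1: Since Nd >> ni, n ≈ Nd = 3.66e+15 cm^-3
Step 2: p = ni^2 / n = (1.5e10)^2 / 3.66e+15
Step 3: p = 2.25e20 / 3.66e+15 = 6.15e+04 cm^-3

6.15e+04


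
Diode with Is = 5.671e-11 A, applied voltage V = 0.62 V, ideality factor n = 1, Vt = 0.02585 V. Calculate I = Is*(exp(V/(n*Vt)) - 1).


Step 1: V/(n*Vt) = 0.62/(1*0.02585) = 23.9845
Step 2: exp(23.9845) = 2.6082e+10
Step 3: I = 5.671e-11 * (2.6082e+10 - 1) = 1.48e+00 A

1.48e+00


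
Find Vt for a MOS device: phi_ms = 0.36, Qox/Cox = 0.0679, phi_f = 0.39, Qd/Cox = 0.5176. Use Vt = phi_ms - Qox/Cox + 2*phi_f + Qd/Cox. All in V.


Step 1: Vt = phi_ms - Qox/Cox + 2*phi_f + Qd/Cox
Step 2: Vt = 0.36 - 0.0679 + 2*0.39 + 0.5176
Step 3: Vt = 0.36 - 0.0679 + 0.78 + 0.5176
Step 4: Vt = 1.5897 V

1.5897


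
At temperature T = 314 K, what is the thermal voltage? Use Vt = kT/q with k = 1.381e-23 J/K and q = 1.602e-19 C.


Step 1: kT = 1.381e-23 * 314 = 4.33634e-21 J
Step 2: Vt = kT/q = 4.33634e-21 / 1.602e-19
Step 3: Vt = 0.02707 V

0.02707


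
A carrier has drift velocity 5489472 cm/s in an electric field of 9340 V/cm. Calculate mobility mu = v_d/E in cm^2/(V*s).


Step 1: mu = v_d / E
Step 2: mu = 5489472 / 9340
Step 3: mu = 587.74 cm^2/(V*s)

587.74


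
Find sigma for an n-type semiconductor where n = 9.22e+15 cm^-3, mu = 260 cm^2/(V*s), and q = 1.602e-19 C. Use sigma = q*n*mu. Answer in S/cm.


Step 1: sigma = q * n * mu
Step 2: sigma = 1.602e-19 * 9.22e+15 * 260
Step 3: sigma = 3.840e-01 S/cm

3.840e-01


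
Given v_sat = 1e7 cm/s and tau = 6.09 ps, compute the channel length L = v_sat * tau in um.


Step 1: tau in seconds = 6.09 ps * 1e-12 = 6.0900e-12 s
Step 2: L = v_sat * tau = 1e7 * 6.0900e-12 = 6.0900e-05 cm
Step 3: L in um = 6.0900e-05 * 1e4 = 0.609 um

0.609


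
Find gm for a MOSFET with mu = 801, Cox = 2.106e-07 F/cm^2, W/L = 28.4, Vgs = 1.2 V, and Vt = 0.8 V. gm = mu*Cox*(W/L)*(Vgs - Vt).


Step 1: Vov = Vgs - Vt = 1.2 - 0.8 = 0.4 V
Step 2: gm = mu * Cox * (W/L) * Vov
Step 3: gm = 801 * 2.106e-07 * 28.4 * 0.4 = 1.92e-03 S

1.92e-03


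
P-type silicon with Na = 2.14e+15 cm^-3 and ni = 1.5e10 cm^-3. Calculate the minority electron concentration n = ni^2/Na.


Step 1: Majority hole concentration p ≈ Na = 2.14e+15 cm^-3
Step 2: n = ni^2 / Na = (1.5e10)^2 / 2.14e+15
Step 3: n = 1.05e+05 cm^-3

1.05e+05


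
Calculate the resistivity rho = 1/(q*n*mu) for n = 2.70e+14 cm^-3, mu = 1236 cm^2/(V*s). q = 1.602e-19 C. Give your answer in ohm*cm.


Step 1: sigma = q * n * mu = 1.602e-19 * 2.70e+14 * 1236 = 5.34619e-02 S/cm
Step 2: rho = 1 / sigma = 1 / 5.34619e-02 = 18.7 ohm*cm

18.7


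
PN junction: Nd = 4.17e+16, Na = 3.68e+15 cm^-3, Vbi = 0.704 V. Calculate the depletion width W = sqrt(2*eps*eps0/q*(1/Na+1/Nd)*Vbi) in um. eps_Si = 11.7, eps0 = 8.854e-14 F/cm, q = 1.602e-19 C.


Step 1: 1/Na + 1/Nd = 1/3.68e+15 + 1/4.17e+16 = 2.95720e-16
Step 2: 2*eps*eps0/q = 2*11.7*8.854e-14/1.602e-19 = 1.293281e+07
Step 3: W^2 = 1.293281e+07 * 2.95720e-16 * 0.704 = 2.69244e-09
Step 4: W = sqrt(2.69244e-09) = 5.189e-05 cm = 0.5189 um

0.5189


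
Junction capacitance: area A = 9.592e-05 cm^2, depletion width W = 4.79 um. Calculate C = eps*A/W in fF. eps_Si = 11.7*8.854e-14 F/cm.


Step 1: eps_Si = 11.7 * 8.854e-14 = 1.035918e-12 F/cm
Step 2: W in cm = 4.79 * 1e-4 = 4.79e-04 cm
Step 3: C = 1.035918e-12 * 9.592e-05 / 4.79e-04 = 2.074431e-13 F
Step 4: C = 207.44 fF

207.44


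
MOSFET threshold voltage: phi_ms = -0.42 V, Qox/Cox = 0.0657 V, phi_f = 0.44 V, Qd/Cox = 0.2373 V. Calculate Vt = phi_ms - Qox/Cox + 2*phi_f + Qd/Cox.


Step 1: Vt = phi_ms - Qox/Cox + 2*phi_f + Qd/Cox
Step 2: Vt = -0.42 - 0.0657 + 2*0.44 + 0.2373
Step 3: Vt = -0.42 - 0.0657 + 0.88 + 0.2373
Step 4: Vt = 0.6316 V

0.6316


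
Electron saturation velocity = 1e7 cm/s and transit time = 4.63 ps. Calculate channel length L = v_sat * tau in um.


Step 1: tau in seconds = 4.63 ps * 1e-12 = 4.6300e-12 s
Step 2: L = v_sat * tau = 1e7 * 4.6300e-12 = 4.6300e-05 cm
Step 3: L in um = 4.6300e-05 * 1e4 = 0.463 um

0.463


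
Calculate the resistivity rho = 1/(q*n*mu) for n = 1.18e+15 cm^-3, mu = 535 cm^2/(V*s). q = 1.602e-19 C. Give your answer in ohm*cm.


Step 1: sigma = q * n * mu = 1.602e-19 * 1.18e+15 * 535 = 1.01134e-01 S/cm
Step 2: rho = 1 / sigma = 1 / 1.01134e-01 = 9.888 ohm*cm

9.888


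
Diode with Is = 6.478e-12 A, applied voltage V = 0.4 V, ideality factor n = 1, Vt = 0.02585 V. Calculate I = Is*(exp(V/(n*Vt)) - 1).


Step 1: V/(n*Vt) = 0.4/(1*0.02585) = 15.4739
Step 2: exp(15.4739) = 5.2508e+06
Step 3: I = 6.478e-12 * (5.2508e+06 - 1) = 3.40e-05 A

3.40e-05


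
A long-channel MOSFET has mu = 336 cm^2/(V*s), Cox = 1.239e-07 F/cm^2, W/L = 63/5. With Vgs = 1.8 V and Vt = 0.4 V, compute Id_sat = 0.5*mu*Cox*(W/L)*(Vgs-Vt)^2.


Step 1: Overdrive voltage Vov = Vgs - Vt = 1.8 - 0.4 = 1.4 V
Step 2: W/L = 63/5 = 12.6
Step 3: Id = 0.5 * 336 * 1.239e-07 * 12.6 * 1.4^2
Step 4: Id = 5.14e-04 A

5.14e-04


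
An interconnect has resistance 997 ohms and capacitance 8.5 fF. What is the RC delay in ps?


Step 1: tau = R * C
Step 2: tau = 997 * 8.5 fF = 997 * 8.5e-15 F
Step 3: tau = 8.4745e-12 s = 8.4745 ps

8.4745


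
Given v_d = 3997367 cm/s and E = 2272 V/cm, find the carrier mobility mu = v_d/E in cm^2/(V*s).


Step 1: mu = v_d / E
Step 2: mu = 3997367 / 2272
Step 3: mu = 1759.4 cm^2/(V*s)

1759.4


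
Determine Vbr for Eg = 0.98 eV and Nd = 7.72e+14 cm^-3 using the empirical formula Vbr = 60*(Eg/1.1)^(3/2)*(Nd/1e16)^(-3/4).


Step 1: Eg/1.1 = 0.98/1.1 = 0.890909
Step 2: (Eg/1.1)^1.5 = 0.890909^1.5 = 0.840911
Step 3: (Nd/1e16)^(-0.75) = (0.0772)^(-0.75) = 6.827898
Step 4: Vbr = 60 * 0.840911 * 6.827898 = 344.5 V

344.5


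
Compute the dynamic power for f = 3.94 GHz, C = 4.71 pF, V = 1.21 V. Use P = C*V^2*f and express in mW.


Step 1: V^2 = 1.21^2 = 1.4641 V^2
Step 2: P = C*V^2*f = 4.71e-12 F * 1.4641 * 3.94e9 Hz
Step 3: P = 2.716988934e-02 W
Step 4: P = 27.17 mW

27.17


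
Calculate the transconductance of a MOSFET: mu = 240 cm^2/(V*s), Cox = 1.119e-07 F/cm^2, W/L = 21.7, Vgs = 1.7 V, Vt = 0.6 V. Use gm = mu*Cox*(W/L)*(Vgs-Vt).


Step 1: Vov = Vgs - Vt = 1.7 - 0.6 = 1.1 V
Step 2: gm = mu * Cox * (W/L) * Vov
Step 3: gm = 240 * 1.119e-07 * 21.7 * 1.1 = 6.41e-04 S

6.41e-04


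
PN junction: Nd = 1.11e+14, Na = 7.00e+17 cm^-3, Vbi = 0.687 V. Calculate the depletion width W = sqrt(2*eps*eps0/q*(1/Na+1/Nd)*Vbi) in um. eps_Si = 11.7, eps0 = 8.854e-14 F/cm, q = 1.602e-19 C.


Step 1: 1/Na + 1/Nd = 1/7.00e+17 + 1/1.11e+14 = 9.01044e-15
Step 2: 2*eps*eps0/q = 2*11.7*8.854e-14/1.602e-19 = 1.293281e+07
Step 3: W^2 = 1.293281e+07 * 9.01044e-15 * 0.687 = 8.00563e-08
Step 4: W = sqrt(8.00563e-08) = 2.829e-04 cm = 2.829 um

2.829


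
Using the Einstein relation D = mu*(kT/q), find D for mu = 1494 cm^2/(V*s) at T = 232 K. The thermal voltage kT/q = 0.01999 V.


Step 1: D = mu * (kT/q)
Step 2: D = 1494 * 0.01999
Step 3: D = 29.87 cm^2/s

29.87


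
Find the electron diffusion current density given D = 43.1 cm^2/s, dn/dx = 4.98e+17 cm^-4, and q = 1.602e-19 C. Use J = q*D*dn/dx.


Step 1: J = q * D * (dn/dx)
Step 2: J = 1.602e-19 * 43.1 * 4.98e+17
Step 3: J = 3.44e+00 A/cm^2

3.44e+00


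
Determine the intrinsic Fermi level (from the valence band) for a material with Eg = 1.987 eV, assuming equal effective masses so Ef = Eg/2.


Step 1: For an intrinsic semiconductor, the Fermi level sits at midgap.
Step 2: Ef = Eg / 2 = 1.987 / 2 = 0.9935 eV

0.9935


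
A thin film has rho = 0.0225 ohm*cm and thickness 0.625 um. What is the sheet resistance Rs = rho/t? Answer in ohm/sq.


Step 1: Convert thickness to cm: t = 0.625 um = 6.2500e-05 cm
Step 2: Rs = rho / t = 0.0225 / 6.2500e-05
Step 3: Rs = 360.0 ohm/sq

360.0


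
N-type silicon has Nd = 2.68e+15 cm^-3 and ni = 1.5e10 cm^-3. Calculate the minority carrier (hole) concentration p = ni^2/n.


Step 1: Since Nd >> ni, n ≈ Nd = 2.68e+15 cm^-3
Step 2: p = ni^2 / n = (1.5e10)^2 / 2.68e+15
Step 3: p = 2.25e20 / 2.68e+15 = 8.40e+04 cm^-3

8.40e+04


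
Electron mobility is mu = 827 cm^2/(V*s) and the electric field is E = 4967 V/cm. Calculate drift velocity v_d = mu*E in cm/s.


Step 1: v_d = mu * E
Step 2: v_d = 827 * 4967 = 4107709
Step 3: v_d = 4.11e+06 cm/s

4.11e+06


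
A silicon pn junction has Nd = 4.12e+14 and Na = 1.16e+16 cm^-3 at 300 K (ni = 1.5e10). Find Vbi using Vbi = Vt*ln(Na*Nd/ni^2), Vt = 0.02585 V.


Step 1: Compute Na*Nd/ni^2 = 1.16e+16 * 4.12e+14 / (1.5e10)^2 = 2.1241e+10
Step 2: ln(2.1241e+10) = 23.7792
Step 3: Vbi = 0.02585 * 23.7792 = 0.615 V

0.615


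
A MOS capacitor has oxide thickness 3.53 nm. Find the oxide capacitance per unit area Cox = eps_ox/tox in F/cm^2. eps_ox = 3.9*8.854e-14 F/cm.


Step 1: eps_ox = 3.9 * 8.854e-14 = 3.45306e-13 F/cm
Step 2: tox in cm = 3.53 nm * 1e-7 = 3.5300e-07 cm
Step 3: Cox = 3.45306e-13 / 3.5300e-07 = 9.78e-07 F/cm^2

9.78e-07


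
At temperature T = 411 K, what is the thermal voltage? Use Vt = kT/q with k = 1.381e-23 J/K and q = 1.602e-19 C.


Step 1: kT = 1.381e-23 * 411 = 5.67591e-21 J
Step 2: Vt = kT/q = 5.67591e-21 / 1.602e-19
Step 3: Vt = 0.03543 V

0.03543


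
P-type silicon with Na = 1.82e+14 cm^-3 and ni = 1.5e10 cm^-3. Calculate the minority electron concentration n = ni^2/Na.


Step 1: Majority hole concentration p ≈ Na = 1.82e+14 cm^-3
Step 2: n = ni^2 / Na = (1.5e10)^2 / 1.82e+14
Step 3: n = 1.24e+06 cm^-3

1.24e+06


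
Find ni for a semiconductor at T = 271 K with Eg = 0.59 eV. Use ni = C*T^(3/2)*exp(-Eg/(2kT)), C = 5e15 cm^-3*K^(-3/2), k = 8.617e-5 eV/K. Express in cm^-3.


Step 1: Compute kT = 8.617e-5 * 271 = 0.02335207 eV
Step 2: Exponent = -Eg/(2kT) = -0.59/(2*0.02335207) = -12.63271
Step 3: T^(3/2) = 271^1.5 = 4461.22
Step 4: ni = 5e15 * 4461.22 * exp(-12.63271) = 7.28e+13 cm^-3

7.28e+13


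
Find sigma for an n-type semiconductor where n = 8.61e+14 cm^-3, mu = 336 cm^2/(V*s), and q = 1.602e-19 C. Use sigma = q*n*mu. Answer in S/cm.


Step 1: sigma = q * n * mu
Step 2: sigma = 1.602e-19 * 8.61e+14 * 336
Step 3: sigma = 4.635e-02 S/cm

4.635e-02


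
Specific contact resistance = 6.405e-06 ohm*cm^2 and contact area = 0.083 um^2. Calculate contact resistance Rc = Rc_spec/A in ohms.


Step 1: Convert area to cm^2: 0.083 um^2 = 8.3000e-10 cm^2
Step 2: Rc = Rc_spec / A = 6.405e-06 / 8.3000e-10
Step 3: Rc = 7.72e+03 ohms

7.72e+03


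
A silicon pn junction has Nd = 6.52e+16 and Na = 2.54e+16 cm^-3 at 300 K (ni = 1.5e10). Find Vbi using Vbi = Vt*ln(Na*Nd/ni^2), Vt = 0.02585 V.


Step 1: Compute Na*Nd/ni^2 = 2.54e+16 * 6.52e+16 / (1.5e10)^2 = 7.3604e+12
Step 2: ln(7.3604e+12) = 29.6271
Step 3: Vbi = 0.02585 * 29.6271 = 0.766 V

0.766


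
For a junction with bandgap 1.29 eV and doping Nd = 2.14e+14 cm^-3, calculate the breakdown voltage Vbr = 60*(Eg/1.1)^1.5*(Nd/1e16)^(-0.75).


Step 1: Eg/1.1 = 1.29/1.1 = 1.172727
Step 2: (Eg/1.1)^1.5 = 1.172727^1.5 = 1.269976
Step 3: (Nd/1e16)^(-0.75) = (0.0214)^(-0.75) = 17.872680
Step 4: Vbr = 60 * 1.269976 * 17.872680 = 1361.9 V

1361.9


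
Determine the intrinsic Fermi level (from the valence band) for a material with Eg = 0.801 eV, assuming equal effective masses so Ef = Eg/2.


Step 1: For an intrinsic semiconductor, the Fermi level sits at midgap.
Step 2: Ef = Eg / 2 = 0.801 / 2 = 0.4005 eV

0.4005


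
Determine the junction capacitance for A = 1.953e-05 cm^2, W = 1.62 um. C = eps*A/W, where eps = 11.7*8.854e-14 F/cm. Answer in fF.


Step 1: eps_Si = 11.7 * 8.854e-14 = 1.035918e-12 F/cm
Step 2: W in cm = 1.62 * 1e-4 = 1.62e-04 cm
Step 3: C = 1.035918e-12 * 1.953e-05 / 1.62e-04 = 1.248857e-13 F
Step 4: C = 124.89 fF

124.89


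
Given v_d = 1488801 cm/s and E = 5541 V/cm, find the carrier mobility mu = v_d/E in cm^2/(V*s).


Step 1: mu = v_d / E
Step 2: mu = 1488801 / 5541
Step 3: mu = 268.69 cm^2/(V*s)

268.69


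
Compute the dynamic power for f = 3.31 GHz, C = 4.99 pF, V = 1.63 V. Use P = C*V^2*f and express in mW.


Step 1: V^2 = 1.63^2 = 2.6569 V^2
Step 2: P = C*V^2*f = 4.99e-12 F * 2.6569 * 3.31e9 Hz
Step 3: P = 4.388375161e-02 W
Step 4: P = 43.884 mW

43.884


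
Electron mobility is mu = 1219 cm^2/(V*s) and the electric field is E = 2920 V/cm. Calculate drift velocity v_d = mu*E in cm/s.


Step 1: v_d = mu * E
Step 2: v_d = 1219 * 2920 = 3559480
Step 3: v_d = 3.56e+06 cm/s

3.56e+06


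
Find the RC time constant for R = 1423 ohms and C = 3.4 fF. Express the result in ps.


Step 1: tau = R * C
Step 2: tau = 1423 * 3.4 fF = 1423 * 3.4e-15 F
Step 3: tau = 4.8382e-12 s = 4.8382 ps

4.8382


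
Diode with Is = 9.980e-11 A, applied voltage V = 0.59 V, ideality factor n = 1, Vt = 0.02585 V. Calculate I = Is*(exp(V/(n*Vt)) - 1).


Step 1: V/(n*Vt) = 0.59/(1*0.02585) = 22.8240
Step 2: exp(22.8240) = 8.1722e+09
Step 3: I = 9.980e-11 * (8.1722e+09 - 1) = 8.16e-01 A

8.16e-01


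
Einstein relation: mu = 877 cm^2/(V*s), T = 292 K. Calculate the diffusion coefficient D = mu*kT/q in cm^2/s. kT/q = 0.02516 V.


Step 1: D = mu * (kT/q)
Step 2: D = 877 * 0.02516
Step 3: D = 22.07 cm^2/s

22.07


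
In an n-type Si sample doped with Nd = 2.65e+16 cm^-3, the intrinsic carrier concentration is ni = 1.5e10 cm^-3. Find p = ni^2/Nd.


Step 1: Since Nd >> ni, n ≈ Nd = 2.65e+16 cm^-3
Step 2: p = ni^2 / n = (1.5e10)^2 / 2.65e+16
Step 3: p = 2.25e20 / 2.65e+16 = 8.49e+03 cm^-3

8.49e+03


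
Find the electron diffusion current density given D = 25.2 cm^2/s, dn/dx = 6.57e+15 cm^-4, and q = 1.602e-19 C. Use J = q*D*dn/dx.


Step 1: J = q * D * (dn/dx)
Step 2: J = 1.602e-19 * 25.2 * 6.57e+15
Step 3: J = 2.65e-02 A/cm^2

2.65e-02
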